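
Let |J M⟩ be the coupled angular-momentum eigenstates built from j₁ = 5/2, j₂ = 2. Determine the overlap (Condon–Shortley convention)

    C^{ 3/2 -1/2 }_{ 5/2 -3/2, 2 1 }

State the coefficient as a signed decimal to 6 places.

+0.138013  (= +√(2/105))

j₁+j₂−J=3  J+j₁−j₂=2  J−j₁+j₂=1  j₁+j₂+J+1=7
(j₁±m₁, j₂±m₂, J±M) = (1,4,3,1,1,2)
P² = 96/35
sum k=2..3:
  [2] +1/4 = 1/4
  [3] −1/6 = -1/6
S = 1/12
C² = P²·S² = 2/105 ; C = +0.138013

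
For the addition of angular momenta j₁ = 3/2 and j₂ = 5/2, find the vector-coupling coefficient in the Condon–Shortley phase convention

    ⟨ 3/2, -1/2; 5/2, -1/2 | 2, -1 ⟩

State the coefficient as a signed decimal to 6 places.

triangle: 2!*1!*3!/7! = 12/5040
(j±m)!: 1!*2!*2!*3!*1!*3! = 144
prefactor² = (2J+1)*Δ*N² = 12/7
  k=1: −1/(1!*1!*1!*1!*0!*2!) = -1/2
  k=2: +1/(2!*0!*0!*0!*1!*3!) = 1/12
Σ = -5/12  ⇒  CG² = 12/7*(-5/12)² = 25/84
CG = −√(25/84) = -0.545545

-0.545545  (= −√(25/84))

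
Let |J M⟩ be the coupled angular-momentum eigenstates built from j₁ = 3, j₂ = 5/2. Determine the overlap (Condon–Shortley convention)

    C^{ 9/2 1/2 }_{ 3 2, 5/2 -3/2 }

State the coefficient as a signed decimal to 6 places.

√[10·1!5!4!/11! · 5!1!1!4!5!4!] = √(460800/77)
  +(−1)^0/∏(0,1,1,1,4,3)! = 1/144  (running 1/144)
  +(−1)^1/∏(1,0,0,0,5,4)! = -1/2880  (running 19/2880)
⟨..|..⟩ = √(460800/77)·(19/2880) = +0.510355

+√(361/1386) = +0.510355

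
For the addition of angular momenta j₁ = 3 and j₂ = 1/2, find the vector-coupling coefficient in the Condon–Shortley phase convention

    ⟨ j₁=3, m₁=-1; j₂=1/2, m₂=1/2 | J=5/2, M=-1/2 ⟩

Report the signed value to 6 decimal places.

√[6·1!5!0!/7! · 2!4!1!0!2!3!] = √(576/7)
  +(−1)^1/∏(1,0,3,0,2,0)! = -1/12  (running -1/12)
⟨..|..⟩ = √(576/7)·(-1/12) = -0.755929

−√(4/7) ≈ -0.755929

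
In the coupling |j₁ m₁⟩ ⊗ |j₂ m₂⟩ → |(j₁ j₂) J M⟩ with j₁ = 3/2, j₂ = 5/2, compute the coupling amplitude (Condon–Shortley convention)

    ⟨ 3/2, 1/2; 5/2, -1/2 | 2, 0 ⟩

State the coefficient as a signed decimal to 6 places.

-0.267261

triangle: 2!×1!×3!/7! = 12/5040
(j±m)!: 2!×1!×2!×3!×2!×2! = 96
prefactor² = (2J+1)×Δ×N² = 8/7
  k=0: +1/(0!×2!×1!×2!×0!×1!) = 1/4
  k=1: −1/(1!×1!×0!×1!×1!×2!) = -1/2
Σ = -1/4  ⇒  CG² = 8/7×(-1/4)² = 1/14
CG = −√(1/14) = -0.267261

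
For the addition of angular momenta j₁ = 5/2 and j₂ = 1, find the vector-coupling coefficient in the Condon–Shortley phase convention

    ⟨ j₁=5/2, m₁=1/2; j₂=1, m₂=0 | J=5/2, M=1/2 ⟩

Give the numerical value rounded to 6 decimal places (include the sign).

+√(1/35) ≈ +0.169031

√[6·1!4!1!/7! · 3!2!1!1!3!2!] = √(144/35)
  +(−1)^0/∏(0,1,2,1,2,0)! = 1/4  (running 1/4)
  +(−1)^1/∏(1,0,1,0,3,1)! = -1/6  (running 1/12)
⟨..|..⟩ = √(144/35)·(1/12) = +0.169031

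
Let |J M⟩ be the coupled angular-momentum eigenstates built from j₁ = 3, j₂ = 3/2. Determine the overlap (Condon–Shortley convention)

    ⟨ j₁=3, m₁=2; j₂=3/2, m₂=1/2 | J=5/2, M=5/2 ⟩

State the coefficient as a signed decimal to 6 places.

triangle: 2!×4!×1!/8! = 48/40320
(j±m)!: 5!×1!×2!×1!×5!×0! = 28800
prefactor² = (2J+1)×Δ×N² = 1440/7
  k=1: −1/(1!×1!×0!×1!×4!×0!) = -1/24
Σ = -1/24  ⇒  CG² = 1440/7×(-1/24)² = 5/14
CG = −√(5/14) = -0.597614

−√(5/14) = -0.597614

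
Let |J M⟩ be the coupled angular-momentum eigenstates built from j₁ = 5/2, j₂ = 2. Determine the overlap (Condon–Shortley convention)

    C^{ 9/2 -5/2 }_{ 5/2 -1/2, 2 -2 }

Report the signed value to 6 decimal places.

triangle: 0!*5!*4!/10! = 2880/3628800
(j±m)!: 2!*3!*0!*4!*2!*7! = 2903040
prefactor² = (2J+1)*Δ*N² = 23040
  k=0: +1/(0!*0!*3!*0!*2!*4!) = 1/288
Σ = 1/288  ⇒  CG² = 23040*1/288² = 5/18
CG = +√(5/18) = +0.527046

+0.527046  (= +√(5/18))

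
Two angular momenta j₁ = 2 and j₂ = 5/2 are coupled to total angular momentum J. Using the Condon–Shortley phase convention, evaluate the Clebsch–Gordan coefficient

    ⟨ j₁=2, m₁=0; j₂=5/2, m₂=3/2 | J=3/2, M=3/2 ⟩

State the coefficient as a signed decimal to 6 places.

√[4·3!1!2!/7! · 2!2!4!1!3!0!] = √(192/35)
  +(−1)^2/∏(2,1,0,2,1,0)! = 1/4  (running 1/4)
⟨..|..⟩ = √(192/35)·(1/4) = +0.585540

+0.585540  (= +√(12/35))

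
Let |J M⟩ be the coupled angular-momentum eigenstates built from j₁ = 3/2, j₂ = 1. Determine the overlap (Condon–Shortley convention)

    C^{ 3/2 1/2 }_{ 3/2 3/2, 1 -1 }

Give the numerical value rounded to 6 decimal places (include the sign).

+√(2/5) ≈ +0.632456

j₁+j₂−J=1  J+j₁−j₂=2  J−j₁+j₂=1  j₁+j₂+J+1=5
(j₁±m₁, j₂±m₂, J±M) = (3,0,0,2,2,1)
P² = 8/5
sum k=0..0:
  [0] +1/2 = 1/2
S = 1/2
C² = P²·S² = 2/5 ; C = +0.632456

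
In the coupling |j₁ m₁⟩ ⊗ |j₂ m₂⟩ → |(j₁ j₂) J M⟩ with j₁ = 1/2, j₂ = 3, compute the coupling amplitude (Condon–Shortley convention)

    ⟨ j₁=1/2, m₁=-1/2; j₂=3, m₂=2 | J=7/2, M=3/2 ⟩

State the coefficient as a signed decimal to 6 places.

j₁+j₂−J=0  J+j₁−j₂=1  J−j₁+j₂=6  j₁+j₂+J+1=8
(j₁±m₁, j₂±m₂, J±M) = (0,1,5,1,5,2)
P² = 28800/7
sum k=0..0:
  [0] +1/120 = 1/120
S = 1/120
C² = P²·S² = 2/7 ; C = +0.534522

+0.534522  (= +√(2/7))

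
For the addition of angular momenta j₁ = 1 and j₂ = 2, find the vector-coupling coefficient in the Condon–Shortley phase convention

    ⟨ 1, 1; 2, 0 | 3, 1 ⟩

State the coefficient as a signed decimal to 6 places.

+√(2/5) = +0.632456

√[7·0!2!4!/7! · 2!0!2!2!4!2!] = √(128/5)
  +(−1)^0/∏(0,0,0,2,2,2)! = 1/8  (running 1/8)
⟨..|..⟩ = √(128/5)·(1/8) = +0.632456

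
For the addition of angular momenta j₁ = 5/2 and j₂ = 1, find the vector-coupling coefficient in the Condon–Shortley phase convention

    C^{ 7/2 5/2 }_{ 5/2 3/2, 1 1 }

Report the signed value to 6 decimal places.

triangle: 0!·5!·2!/8! = 240/40320
(j±m)!: 4!·1!·2!·0!·6!·1! = 34560
prefactor² = (2J+1)·Δ·N² = 11520/7
  k=0: +1/(0!·0!·1!·2!·4!·0!) = 1/48
Σ = 1/48  ⇒  CG² = 11520/7·1/48² = 5/7
CG = +√(5/7) = +0.845154

+0.845154  (= +√(5/7))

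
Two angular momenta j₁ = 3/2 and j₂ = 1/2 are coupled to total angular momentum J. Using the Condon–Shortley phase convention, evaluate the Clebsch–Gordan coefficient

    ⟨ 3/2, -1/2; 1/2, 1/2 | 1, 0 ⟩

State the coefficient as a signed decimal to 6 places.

-0.707107  (= −√(1/2))

√[3·1!2!0!/4! · 1!2!1!0!1!1!] = √(1/2)
  +(−1)^1/∏(1,0,1,0,1,0)! = -1  (running -1)
⟨..|..⟩ = √(1/2)·(-1) = -0.707107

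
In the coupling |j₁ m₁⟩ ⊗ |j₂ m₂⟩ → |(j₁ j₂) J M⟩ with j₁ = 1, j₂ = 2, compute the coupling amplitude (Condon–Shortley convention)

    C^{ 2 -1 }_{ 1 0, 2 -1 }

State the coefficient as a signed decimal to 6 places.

√[5·1!1!3!/6! · 1!1!1!3!1!3!] = √(3/2)
  +(−1)^0/∏(0,1,1,1,0,2)! = 1/2  (running 1/2)
  +(−1)^1/∏(1,0,0,0,1,3)! = -1/6  (running 1/3)
⟨..|..⟩ = √(3/2)·(1/3) = +0.408248

+√(1/6) ≈ +0.408248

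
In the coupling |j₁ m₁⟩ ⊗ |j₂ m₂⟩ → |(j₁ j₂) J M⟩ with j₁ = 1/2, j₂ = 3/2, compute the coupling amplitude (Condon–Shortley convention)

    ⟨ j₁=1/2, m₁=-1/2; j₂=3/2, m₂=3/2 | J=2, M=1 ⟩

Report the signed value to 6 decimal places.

triangle: 0!·1!·3!/5! = 6/120
(j±m)!: 0!·1!·3!·0!·3!·1! = 36
prefactor² = (2J+1)·Δ·N² = 9
  k=0: +1/(0!·0!·1!·3!·0!·0!) = 1/6
Σ = 1/6  ⇒  CG² = 9·1/6² = 1/4
CG = +√(1/4) = +0.500000

+0.500000  (= +√(1/4))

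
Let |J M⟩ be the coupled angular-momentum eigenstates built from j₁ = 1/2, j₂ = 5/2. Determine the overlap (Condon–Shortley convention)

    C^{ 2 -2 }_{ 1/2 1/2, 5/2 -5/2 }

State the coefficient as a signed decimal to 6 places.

+0.912871

j₁+j₂−J=1  J+j₁−j₂=0  J−j₁+j₂=4  j₁+j₂+J+1=6
(j₁±m₁, j₂±m₂, J±M) = (1,0,0,5,0,4)
P² = 480
sum k=0..0:
  [0] +1/24 = 1/24
S = 1/24
C² = P²·S² = 5/6 ; C = +0.912871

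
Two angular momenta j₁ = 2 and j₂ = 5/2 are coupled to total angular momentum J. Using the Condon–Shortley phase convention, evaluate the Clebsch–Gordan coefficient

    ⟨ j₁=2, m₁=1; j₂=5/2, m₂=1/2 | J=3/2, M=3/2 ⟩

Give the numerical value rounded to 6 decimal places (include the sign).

triangle: 3!·1!·2!/7! = 12/5040
(j±m)!: 3!·1!·3!·2!·3!·0! = 432
prefactor² = (2J+1)·Δ·N² = 144/35
  k=1: −1/(1!·2!·0!·2!·1!·0!) = -1/4
Σ = -1/4  ⇒  CG² = 144/35·(-1/4)² = 9/35
CG = −√(9/35) = -0.507093

-0.507093  (= −√(9/35))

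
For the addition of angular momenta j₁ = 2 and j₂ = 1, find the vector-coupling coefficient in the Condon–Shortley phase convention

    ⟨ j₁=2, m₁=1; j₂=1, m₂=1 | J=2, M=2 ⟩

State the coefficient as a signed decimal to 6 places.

−√(1/3) ≈ -0.577350

j₁+j₂−J=1  J+j₁−j₂=3  J−j₁+j₂=1  j₁+j₂+J+1=6
(j₁±m₁, j₂±m₂, J±M) = (3,1,2,0,4,0)
P² = 12
sum k=1..1:
  [1] −1/6 = -1/6
S = -1/6
C² = P²·S² = 1/3 ; C = -0.577350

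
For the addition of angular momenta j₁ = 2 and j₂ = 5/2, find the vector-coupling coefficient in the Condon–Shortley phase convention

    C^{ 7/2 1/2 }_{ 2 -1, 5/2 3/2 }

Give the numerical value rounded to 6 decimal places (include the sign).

triangle: 1!×3!×4!/9! = 144/362880
(j±m)!: 1!×3!×4!×1!×4!×3! = 20736
prefactor² = (2J+1)×Δ×N² = 2304/35
  k=0: +1/(0!×1!×3!×4!×0!×0!) = 1/144
  k=1: −1/(1!×0!×2!×3!×1!×1!) = -1/12
Σ = -11/144  ⇒  CG² = 2304/35×(-11/144)² = 121/315
CG = −√(121/315) = -0.619780

-0.619780  (= −√(121/315))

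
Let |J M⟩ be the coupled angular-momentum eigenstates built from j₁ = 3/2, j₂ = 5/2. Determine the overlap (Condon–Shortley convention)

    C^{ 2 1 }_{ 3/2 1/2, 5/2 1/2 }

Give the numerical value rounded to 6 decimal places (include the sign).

−√(25/84) ≈ -0.545545

triangle: 2!·1!·3!/7! = 12/5040
(j±m)!: 2!·1!·3!·2!·3!·1! = 144
prefactor² = (2J+1)·Δ·N² = 12/7
  k=0: +1/(0!·2!·1!·3!·0!·0!) = 1/12
  k=1: −1/(1!·1!·0!·2!·1!·1!) = -1/2
Σ = -5/12  ⇒  CG² = 12/7·(-5/12)² = 25/84
CG = −√(25/84) = -0.545545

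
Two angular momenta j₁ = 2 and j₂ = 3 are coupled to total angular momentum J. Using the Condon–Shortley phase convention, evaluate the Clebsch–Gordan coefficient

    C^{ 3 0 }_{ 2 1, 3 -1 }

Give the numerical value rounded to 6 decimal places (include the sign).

j₁+j₂−J=2  J+j₁−j₂=2  J−j₁+j₂=4  j₁+j₂+J+1=9
(j₁±m₁, j₂±m₂, J±M) = (3,1,2,4,3,3)
P² = 96/5
sum k=0..1:
  [0] +1/8 = 1/8
  [1] −1/12 = -1/12
S = 1/24
C² = P²·S² = 1/30 ; C = +0.182574

+0.182574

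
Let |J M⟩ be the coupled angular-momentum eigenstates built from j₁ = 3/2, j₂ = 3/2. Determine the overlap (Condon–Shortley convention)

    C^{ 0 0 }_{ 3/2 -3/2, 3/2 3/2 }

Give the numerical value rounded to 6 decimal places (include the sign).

triangle: 3!*0!*0!/4! = 6/24
(j±m)!: 0!*3!*3!*0!*0!*0! = 36
prefactor² = (2J+1)*Δ*N² = 9
  k=3: −1/(3!*0!*0!*0!*0!*0!) = -1/6
Σ = -1/6  ⇒  CG² = 9*(-1/6)² = 1/4
CG = −√(1/4) = -0.500000

-0.500000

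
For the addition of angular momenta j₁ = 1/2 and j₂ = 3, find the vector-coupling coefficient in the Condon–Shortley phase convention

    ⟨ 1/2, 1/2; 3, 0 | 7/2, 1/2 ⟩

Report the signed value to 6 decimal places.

+√(4/7) = +0.755929

triangle: 0!·1!·6!/8! = 720/40320
(j±m)!: 1!·0!·3!·3!·4!·3! = 5184
prefactor² = (2J+1)·Δ·N² = 5184/7
  k=0: +1/(0!·0!·0!·3!·1!·3!) = 1/36
Σ = 1/36  ⇒  CG² = 5184/7·1/36² = 4/7
CG = +√(4/7) = +0.755929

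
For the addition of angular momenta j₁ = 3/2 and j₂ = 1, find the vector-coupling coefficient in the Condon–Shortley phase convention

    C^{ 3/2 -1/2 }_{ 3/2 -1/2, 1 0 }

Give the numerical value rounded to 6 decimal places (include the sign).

-0.258199

triangle: 1!×2!×1!/5! = 2/120
(j±m)!: 1!×2!×1!×1!×1!×2! = 4
prefactor² = (2J+1)×Δ×N² = 4/15
  k=0: +1/(0!×1!×2!×1!×0!×0!) = 1/2
  k=1: −1/(1!×0!×1!×0!×1!×1!) = -1
Σ = -1/2  ⇒  CG² = 4/15×(-1/2)² = 1/15
CG = −√(1/15) = -0.258199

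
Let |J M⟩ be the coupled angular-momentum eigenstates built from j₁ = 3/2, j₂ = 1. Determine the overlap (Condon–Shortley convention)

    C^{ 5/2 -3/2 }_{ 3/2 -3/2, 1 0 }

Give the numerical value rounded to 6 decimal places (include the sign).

+√(2/5) = +0.632456

j₁+j₂−J=0  J+j₁−j₂=3  J−j₁+j₂=2  j₁+j₂+J+1=6
(j₁±m₁, j₂±m₂, J±M) = (0,3,1,1,1,4)
P² = 72/5
sum k=0..0:
  [0] +1/6 = 1/6
S = 1/6
C² = P²·S² = 2/5 ; C = +0.632456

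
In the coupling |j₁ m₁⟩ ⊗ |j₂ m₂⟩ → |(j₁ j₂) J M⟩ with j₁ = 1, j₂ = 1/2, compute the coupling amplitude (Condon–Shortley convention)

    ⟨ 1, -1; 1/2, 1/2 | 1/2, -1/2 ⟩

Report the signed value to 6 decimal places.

-0.816497  (= −√(2/3))

√[2·1!1!0!/3! · 0!2!1!0!0!1!] = √(2/3)
  +(−1)^1/∏(1,0,1,0,0,0)! = -1  (running -1)
⟨..|..⟩ = √(2/3)·(-1) = -0.816497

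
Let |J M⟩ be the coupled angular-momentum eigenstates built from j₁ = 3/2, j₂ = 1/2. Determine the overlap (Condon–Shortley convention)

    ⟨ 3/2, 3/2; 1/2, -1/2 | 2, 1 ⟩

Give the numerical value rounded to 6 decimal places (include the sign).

j₁+j₂−J=0  J+j₁−j₂=3  J−j₁+j₂=1  j₁+j₂+J+1=5
(j₁±m₁, j₂±m₂, J±M) = (3,0,0,1,3,1)
P² = 9
sum k=0..0:
  [0] +1/6 = 1/6
S = 1/6
C² = P²·S² = 1/4 ; C = +0.500000

+0.500000  (= +√(1/4))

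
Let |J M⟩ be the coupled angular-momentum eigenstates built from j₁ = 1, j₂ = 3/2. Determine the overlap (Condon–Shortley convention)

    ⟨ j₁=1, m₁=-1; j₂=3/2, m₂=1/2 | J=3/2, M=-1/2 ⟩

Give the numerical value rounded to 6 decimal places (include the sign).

√[4·1!1!2!/5! · 0!2!2!1!1!2!] = √(8/15)
  +(−1)^1/∏(1,0,1,1,0,1)! = -1  (running -1)
⟨..|..⟩ = √(8/15)·(-1) = -0.730297

-0.730297  (= −√(8/15))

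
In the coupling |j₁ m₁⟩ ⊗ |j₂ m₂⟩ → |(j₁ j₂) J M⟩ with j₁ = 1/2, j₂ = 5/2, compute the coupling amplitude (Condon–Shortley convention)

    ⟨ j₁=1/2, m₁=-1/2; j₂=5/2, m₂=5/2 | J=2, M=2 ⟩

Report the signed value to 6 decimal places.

-0.912871

j₁+j₂−J=1  J+j₁−j₂=0  J−j₁+j₂=4  j₁+j₂+J+1=6
(j₁±m₁, j₂±m₂, J±M) = (0,1,5,0,4,0)
P² = 480
sum k=1..1:
  [1] −1/24 = -1/24
S = -1/24
C² = P²·S² = 5/6 ; C = -0.912871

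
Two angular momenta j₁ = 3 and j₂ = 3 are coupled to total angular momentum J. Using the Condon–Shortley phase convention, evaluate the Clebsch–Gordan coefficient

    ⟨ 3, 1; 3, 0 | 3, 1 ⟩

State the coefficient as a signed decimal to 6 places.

−√(1/6) ≈ -0.408248

√[7·3!3!3!/10! · 4!2!3!3!4!2!] = √(864/25)
  +(−1)^0/∏(0,3,2,3,1,0)! = 1/72  (running 1/72)
  +(−1)^1/∏(1,2,1,2,2,1)! = -1/8  (running -1/9)
  +(−1)^2/∏(2,1,0,1,3,2)! = 1/24  (running -5/72)
⟨..|..⟩ = √(864/25)·(-5/72) = -0.408248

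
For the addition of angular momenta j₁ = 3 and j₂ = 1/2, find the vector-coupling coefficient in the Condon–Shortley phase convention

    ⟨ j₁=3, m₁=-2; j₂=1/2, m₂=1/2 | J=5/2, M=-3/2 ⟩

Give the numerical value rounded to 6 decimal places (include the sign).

triangle: 1!*5!*0!/7! = 120/5040
(j±m)!: 1!*5!*1!*0!*1!*4! = 2880
prefactor² = (2J+1)*Δ*N² = 2880/7
  k=1: −1/(1!*0!*4!*0!*1!*0!) = -1/24
Σ = -1/24  ⇒  CG² = 2880/7*(-1/24)² = 5/7
CG = −√(5/7) = -0.845154

-0.845154  (= −√(5/7))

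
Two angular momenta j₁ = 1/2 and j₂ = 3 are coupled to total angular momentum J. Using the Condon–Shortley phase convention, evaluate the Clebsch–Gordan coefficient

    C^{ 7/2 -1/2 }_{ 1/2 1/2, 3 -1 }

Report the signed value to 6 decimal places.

triangle: 0!*1!*6!/8! = 720/40320
(j±m)!: 1!*0!*2!*4!*3!*4! = 6912
prefactor² = (2J+1)*Δ*N² = 6912/7
  k=0: +1/(0!*0!*0!*2!*1!*4!) = 1/48
Σ = 1/48  ⇒  CG² = 6912/7*1/48² = 3/7
CG = +√(3/7) = +0.654654

+√(3/7) ≈ +0.654654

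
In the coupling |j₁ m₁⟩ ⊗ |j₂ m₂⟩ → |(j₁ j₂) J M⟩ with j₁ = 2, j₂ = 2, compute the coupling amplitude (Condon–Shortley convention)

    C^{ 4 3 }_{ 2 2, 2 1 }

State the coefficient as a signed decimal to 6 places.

j₁+j₂−J=0  J+j₁−j₂=4  J−j₁+j₂=4  j₁+j₂+J+1=9
(j₁±m₁, j₂±m₂, J±M) = (4,0,3,1,7,1)
P² = 10368
sum k=0..0:
  [0] +1/144 = 1/144
S = 1/144
C² = P²·S² = 1/2 ; C = +0.707107

+√(1/2) ≈ +0.707107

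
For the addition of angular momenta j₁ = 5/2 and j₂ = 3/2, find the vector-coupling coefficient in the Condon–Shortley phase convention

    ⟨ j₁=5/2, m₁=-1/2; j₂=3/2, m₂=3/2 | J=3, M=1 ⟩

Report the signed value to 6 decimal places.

-0.670820  (= −√(9/20))

j₁+j₂−J=1  J+j₁−j₂=4  J−j₁+j₂=2  j₁+j₂+J+1=8
(j₁±m₁, j₂±m₂, J±M) = (2,3,3,0,4,2)
P² = 144/5
sum k=1..1:
  [1] −1/8 = -1/8
S = -1/8
C² = P²·S² = 9/20 ; C = -0.670820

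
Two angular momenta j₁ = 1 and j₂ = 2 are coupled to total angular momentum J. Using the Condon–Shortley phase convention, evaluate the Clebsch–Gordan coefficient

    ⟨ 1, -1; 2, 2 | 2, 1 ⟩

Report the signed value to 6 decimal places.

√[5·1!1!3!/6! · 0!2!4!0!3!1!] = √(12)
  +(−1)^1/∏(1,0,1,3,0,0)! = -1/6  (running -1/6)
⟨..|..⟩ = √(12)·(-1/6) = -0.577350

-0.577350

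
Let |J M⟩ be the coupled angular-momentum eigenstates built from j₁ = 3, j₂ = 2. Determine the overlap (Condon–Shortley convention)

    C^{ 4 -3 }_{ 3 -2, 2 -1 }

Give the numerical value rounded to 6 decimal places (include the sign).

-0.223607  (= −√(1/20))

√[9·1!5!3!/10! · 1!5!1!3!1!7!] = √(6480)
  +(−1)^0/∏(0,1,5,1,0,2)! = 1/240  (running 1/240)
  +(−1)^1/∏(1,0,4,0,1,3)! = -1/144  (running -1/360)
⟨..|..⟩ = √(6480)·(-1/360) = -0.223607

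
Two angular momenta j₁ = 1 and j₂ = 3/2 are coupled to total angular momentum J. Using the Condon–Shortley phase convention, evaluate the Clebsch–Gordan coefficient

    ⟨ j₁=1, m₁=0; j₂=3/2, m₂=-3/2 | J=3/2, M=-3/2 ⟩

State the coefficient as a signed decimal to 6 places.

j₁+j₂−J=1  J+j₁−j₂=1  J−j₁+j₂=2  j₁+j₂+J+1=5
(j₁±m₁, j₂±m₂, J±M) = (1,1,0,3,0,3)
P² = 12/5
sum k=0..0:
  [0] +1/2 = 1/2
S = 1/2
C² = P²·S² = 3/5 ; C = +0.774597

+√(3/5) ≈ +0.774597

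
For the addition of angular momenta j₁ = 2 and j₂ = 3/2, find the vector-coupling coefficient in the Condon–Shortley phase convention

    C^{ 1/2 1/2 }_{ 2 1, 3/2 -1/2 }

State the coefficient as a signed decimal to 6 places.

-0.547723

√[2·3!1!0!/5! · 3!1!1!2!1!0!] = √(6/5)
  +(−1)^1/∏(1,2,0,0,1,0)! = -1/2  (running -1/2)
⟨..|..⟩ = √(6/5)·(-1/2) = -0.547723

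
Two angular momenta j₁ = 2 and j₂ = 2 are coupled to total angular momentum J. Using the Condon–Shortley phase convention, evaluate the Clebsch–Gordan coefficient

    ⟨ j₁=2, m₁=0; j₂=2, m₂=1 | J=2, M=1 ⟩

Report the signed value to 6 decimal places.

√[5·2!2!2!/7! · 2!2!3!1!3!1!] = √(8/7)
  +(−1)^1/∏(1,1,1,2,1,0)! = -1/2  (running -1/2)
  +(−1)^2/∏(2,0,0,1,2,1)! = 1/4  (running -1/4)
⟨..|..⟩ = √(8/7)·(-1/4) = -0.267261

−√(1/14) = -0.267261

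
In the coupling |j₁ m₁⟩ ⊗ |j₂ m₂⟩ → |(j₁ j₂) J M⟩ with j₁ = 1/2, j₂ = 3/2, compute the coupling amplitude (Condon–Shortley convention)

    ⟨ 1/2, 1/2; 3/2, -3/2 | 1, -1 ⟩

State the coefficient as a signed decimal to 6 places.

+0.866025  (= +√(3/4))

triangle: 1!·0!·2!/4! = 2/24
(j±m)!: 1!·0!·0!·3!·0!·2! = 12
prefactor² = (2J+1)·Δ·N² = 3
  k=0: +1/(0!·1!·0!·0!·0!·2!) = 1/2
Σ = 1/2  ⇒  CG² = 3·1/2² = 3/4
CG = +√(3/4) = +0.866025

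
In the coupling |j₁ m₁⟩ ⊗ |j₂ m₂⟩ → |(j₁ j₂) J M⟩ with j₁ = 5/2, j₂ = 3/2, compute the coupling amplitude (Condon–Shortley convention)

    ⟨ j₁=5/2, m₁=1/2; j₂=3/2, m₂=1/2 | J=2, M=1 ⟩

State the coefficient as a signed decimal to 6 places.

j₁+j₂−J=2  J+j₁−j₂=3  J−j₁+j₂=1  j₁+j₂+J+1=7
(j₁±m₁, j₂±m₂, J±M) = (3,2,2,1,3,1)
P² = 12/7
sum k=1..2:
  [1] −1/2 = -1/2
  [2] +1/12 = 1/12
S = -5/12
C² = P²·S² = 25/84 ; C = -0.545545

−√(25/84) = -0.545545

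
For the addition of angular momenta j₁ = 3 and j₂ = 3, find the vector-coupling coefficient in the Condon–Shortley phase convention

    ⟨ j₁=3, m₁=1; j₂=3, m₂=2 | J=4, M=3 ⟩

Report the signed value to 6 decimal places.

triangle: 2!·4!·4!/11! = 1152/39916800
(j±m)!: 4!·2!·5!·1!·7!·1! = 29030400
prefactor² = (2J+1)·Δ·N² = 82944/11
  k=1: −1/(1!·1!·1!·4!·3!·0!) = -1/144
  k=2: +1/(2!·0!·0!·3!·4!·1!) = 1/288
Σ = -1/288  ⇒  CG² = 82944/11·(-1/288)² = 1/11
CG = −√(1/11) = -0.301511

-0.301511  (= −√(1/11))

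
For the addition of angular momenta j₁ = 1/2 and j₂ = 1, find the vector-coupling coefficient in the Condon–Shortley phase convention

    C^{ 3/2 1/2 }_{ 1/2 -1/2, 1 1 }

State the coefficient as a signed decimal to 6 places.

+√(1/3) ≈ +0.577350

triangle: 0!·1!·2!/4! = 2/24
(j±m)!: 0!·1!·2!·0!·2!·1! = 4
prefactor² = (2J+1)·Δ·N² = 4/3
  k=0: +1/(0!·0!·1!·2!·0!·0!) = 1/2
Σ = 1/2  ⇒  CG² = 4/3·1/2² = 1/3
CG = +√(1/3) = +0.577350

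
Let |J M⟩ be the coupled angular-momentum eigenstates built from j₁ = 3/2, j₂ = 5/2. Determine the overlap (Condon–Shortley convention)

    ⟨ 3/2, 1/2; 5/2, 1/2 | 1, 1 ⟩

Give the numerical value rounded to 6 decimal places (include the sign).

−√(3/20) = -0.387298

√[3·3!0!2!/6! · 2!1!3!2!2!0!] = √(12/5)
  +(−1)^1/∏(1,2,0,2,0,0)! = -1/4  (running -1/4)
⟨..|..⟩ = √(12/5)·(-1/4) = -0.387298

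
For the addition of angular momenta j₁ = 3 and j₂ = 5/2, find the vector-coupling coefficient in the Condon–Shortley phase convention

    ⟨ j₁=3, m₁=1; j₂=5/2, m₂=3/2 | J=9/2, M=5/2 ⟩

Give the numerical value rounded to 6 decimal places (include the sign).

j₁+j₂−J=1  J+j₁−j₂=5  J−j₁+j₂=4  j₁+j₂+J+1=11
(j₁±m₁, j₂±m₂, J±M) = (4,2,4,1,7,2)
P² = 92160/11
sum k=0..1:
  [0] +1/288 = 1/288
  [1] −1/144 = -1/144
S = -1/288
C² = P²·S² = 10/99 ; C = -0.317821

-0.317821  (= −√(10/99))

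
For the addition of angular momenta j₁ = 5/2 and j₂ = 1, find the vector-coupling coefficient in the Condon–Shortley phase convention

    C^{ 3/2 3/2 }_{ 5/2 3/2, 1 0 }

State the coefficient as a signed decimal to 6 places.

−√(4/15) = -0.516398

j₁+j₂−J=2  J+j₁−j₂=3  J−j₁+j₂=0  j₁+j₂+J+1=6
(j₁±m₁, j₂±m₂, J±M) = (4,1,1,1,3,0)
P² = 48/5
sum k=1..1:
  [1] −1/6 = -1/6
S = -1/6
C² = P²·S² = 4/15 ; C = -0.516398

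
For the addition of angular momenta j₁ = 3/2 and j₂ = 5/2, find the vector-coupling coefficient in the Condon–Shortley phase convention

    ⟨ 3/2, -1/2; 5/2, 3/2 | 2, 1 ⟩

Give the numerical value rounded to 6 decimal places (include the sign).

+0.154303

j₁+j₂−J=2  J+j₁−j₂=1  J−j₁+j₂=3  j₁+j₂+J+1=7
(j₁±m₁, j₂±m₂, J±M) = (1,2,4,1,3,1)
P² = 24/7
sum k=1..2:
  [1] −1/6 = -1/6
  [2] +1/4 = 1/4
S = 1/12
C² = P²·S² = 1/42 ; C = +0.154303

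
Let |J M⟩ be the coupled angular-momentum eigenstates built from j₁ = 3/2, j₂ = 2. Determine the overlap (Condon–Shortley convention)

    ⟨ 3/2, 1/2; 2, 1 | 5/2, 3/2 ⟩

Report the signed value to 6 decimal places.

√[6·1!2!3!/7! · 2!1!3!1!4!1!] = √(144/35)
  +(−1)^0/∏(0,1,1,3,1,0)! = 1/6  (running 1/6)
  +(−1)^1/∏(1,0,0,2,2,1)! = -1/4  (running -1/12)
⟨..|..⟩ = √(144/35)·(-1/12) = -0.169031

-0.169031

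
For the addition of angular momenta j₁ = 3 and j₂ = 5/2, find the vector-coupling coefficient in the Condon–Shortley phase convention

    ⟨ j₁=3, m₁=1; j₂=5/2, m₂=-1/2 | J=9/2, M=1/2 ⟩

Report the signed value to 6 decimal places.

+0.480500

√[10·1!5!4!/11! · 4!2!2!3!5!4!] = √(92160/77)
  +(−1)^0/∏(0,1,2,2,3,2)! = 1/48  (running 1/48)
  +(−1)^1/∏(1,0,1,1,4,3)! = -1/144  (running 1/72)
⟨..|..⟩ = √(92160/77)·(1/72) = +0.480500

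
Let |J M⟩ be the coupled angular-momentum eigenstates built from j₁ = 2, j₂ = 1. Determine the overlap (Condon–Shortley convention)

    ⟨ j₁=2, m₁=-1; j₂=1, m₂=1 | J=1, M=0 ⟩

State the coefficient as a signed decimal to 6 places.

+√(3/10) ≈ +0.547723

triangle: 2!·2!·0!/5! = 4/120
(j±m)!: 1!·3!·2!·0!·1!·1! = 12
prefactor² = (2J+1)·Δ·N² = 6/5
  k=2: +1/(2!·0!·1!·0!·1!·0!) = 1/2
Σ = 1/2  ⇒  CG² = 6/5·1/2² = 3/10
CG = +√(3/10) = +0.547723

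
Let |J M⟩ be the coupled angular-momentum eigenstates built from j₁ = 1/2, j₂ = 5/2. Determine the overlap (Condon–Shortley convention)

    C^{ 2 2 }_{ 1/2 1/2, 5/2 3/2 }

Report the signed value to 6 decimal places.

+√(1/6) = +0.408248

j₁+j₂−J=1  J+j₁−j₂=0  J−j₁+j₂=4  j₁+j₂+J+1=6
(j₁±m₁, j₂±m₂, J±M) = (1,0,4,1,4,0)
P² = 96
sum k=0..0:
  [0] +1/24 = 1/24
S = 1/24
C² = P²·S² = 1/6 ; C = +0.408248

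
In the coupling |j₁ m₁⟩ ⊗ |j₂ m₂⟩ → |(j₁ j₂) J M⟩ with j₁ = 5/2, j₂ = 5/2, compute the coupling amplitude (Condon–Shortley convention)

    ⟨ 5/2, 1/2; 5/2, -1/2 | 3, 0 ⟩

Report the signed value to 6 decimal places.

j₁+j₂−J=2  J+j₁−j₂=3  J−j₁+j₂=3  j₁+j₂+J+1=9
(j₁±m₁, j₂±m₂, J±M) = (3,2,2,3,3,3)
P² = 36/5
sum k=0..2:
  [0] +1/8 = 1/8
  [1] −1/4 = -1/4
  [2] +1/72 = 1/72
S = -1/9
C² = P²·S² = 4/45 ; C = -0.298142

−√(4/45) ≈ -0.298142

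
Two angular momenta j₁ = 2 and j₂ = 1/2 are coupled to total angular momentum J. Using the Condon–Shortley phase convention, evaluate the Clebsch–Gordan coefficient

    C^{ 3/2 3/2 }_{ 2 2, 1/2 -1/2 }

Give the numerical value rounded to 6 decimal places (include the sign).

triangle: 1!*3!*0!/5! = 6/120
(j±m)!: 4!*0!*0!*1!*3!*0! = 144
prefactor² = (2J+1)*Δ*N² = 144/5
  k=0: +1/(0!*1!*0!*0!*3!*0!) = 1/6
Σ = 1/6  ⇒  CG² = 144/5*1/6² = 4/5
CG = +√(4/5) = +0.894427

+√(4/5) ≈ +0.894427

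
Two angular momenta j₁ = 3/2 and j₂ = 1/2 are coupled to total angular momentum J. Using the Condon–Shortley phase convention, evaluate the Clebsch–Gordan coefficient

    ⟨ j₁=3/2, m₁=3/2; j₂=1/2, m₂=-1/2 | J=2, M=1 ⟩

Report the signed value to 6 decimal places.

+√(1/4) ≈ +0.500000

√[5·0!3!1!/5! · 3!0!0!1!3!1!] = √(9)
  +(−1)^0/∏(0,0,0,0,3,1)! = 1/6  (running 1/6)
⟨..|..⟩ = √(9)·(1/6) = +0.500000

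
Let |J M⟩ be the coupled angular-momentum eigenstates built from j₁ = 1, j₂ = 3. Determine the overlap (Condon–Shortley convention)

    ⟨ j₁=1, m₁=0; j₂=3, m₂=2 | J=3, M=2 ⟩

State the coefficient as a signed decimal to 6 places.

-0.577350  (= −√(1/3))

j₁+j₂−J=1  J+j₁−j₂=1  J−j₁+j₂=5  j₁+j₂+J+1=8
(j₁±m₁, j₂±m₂, J±M) = (1,1,5,1,5,1)
P² = 300
sum k=0..1:
  [0] +1/120 = 1/120
  [1] −1/24 = -1/24
S = -1/30
C² = P²·S² = 1/3 ; C = -0.577350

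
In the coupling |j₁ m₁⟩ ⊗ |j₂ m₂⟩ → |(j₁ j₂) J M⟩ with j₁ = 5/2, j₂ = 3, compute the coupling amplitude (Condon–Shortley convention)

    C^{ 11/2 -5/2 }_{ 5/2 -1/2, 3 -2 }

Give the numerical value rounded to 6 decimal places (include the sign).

+0.603023

√[12·0!5!6!/12! · 2!3!1!5!3!8!] = √(8294400/11)
  +(−1)^0/∏(0,0,3,1,2,5)! = 1/1440  (running 1/1440)
⟨..|..⟩ = √(8294400/11)·(1/1440) = +0.603023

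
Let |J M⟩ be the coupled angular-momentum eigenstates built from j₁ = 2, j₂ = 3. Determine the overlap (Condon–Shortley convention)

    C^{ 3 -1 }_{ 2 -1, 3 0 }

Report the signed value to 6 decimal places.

-0.182574  (= −√(1/30))

j₁+j₂−J=2  J+j₁−j₂=2  J−j₁+j₂=4  j₁+j₂+J+1=9
(j₁±m₁, j₂±m₂, J±M) = (1,3,3,3,2,4)
P² = 96/5
sum k=1..2:
  [1] −1/8 = -1/8
  [2] +1/12 = 1/12
S = -1/24
C² = P²·S² = 1/30 ; C = -0.182574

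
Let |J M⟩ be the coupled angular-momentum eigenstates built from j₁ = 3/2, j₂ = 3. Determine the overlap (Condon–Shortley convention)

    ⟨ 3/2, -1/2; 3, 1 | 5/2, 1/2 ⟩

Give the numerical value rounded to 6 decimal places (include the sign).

triangle: 2!×1!×4!/8! = 48/40320
(j±m)!: 1!×2!×4!×2!×3!×2! = 1152
prefactor² = (2J+1)×Δ×N² = 288/35
  k=1: −1/(1!×1!×1!×3!×0!×1!) = -1/6
  k=2: +1/(2!×0!×0!×2!×1!×2!) = 1/8
Σ = -1/24  ⇒  CG² = 288/35×(-1/24)² = 1/70
CG = −√(1/70) = -0.119523

-0.119523  (= −√(1/70))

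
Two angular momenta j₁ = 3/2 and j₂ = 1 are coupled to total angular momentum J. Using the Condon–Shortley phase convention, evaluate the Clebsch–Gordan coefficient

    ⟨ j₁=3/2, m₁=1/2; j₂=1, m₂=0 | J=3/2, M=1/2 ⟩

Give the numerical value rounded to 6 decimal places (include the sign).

√[4·1!2!1!/5! · 2!1!1!1!2!1!] = √(4/15)
  +(−1)^0/∏(0,1,1,1,1,0)! = 1  (running 1)
  +(−1)^1/∏(1,0,0,0,2,1)! = -1/2  (running 1/2)
⟨..|..⟩ = √(4/15)·(1/2) = +0.258199

+0.258199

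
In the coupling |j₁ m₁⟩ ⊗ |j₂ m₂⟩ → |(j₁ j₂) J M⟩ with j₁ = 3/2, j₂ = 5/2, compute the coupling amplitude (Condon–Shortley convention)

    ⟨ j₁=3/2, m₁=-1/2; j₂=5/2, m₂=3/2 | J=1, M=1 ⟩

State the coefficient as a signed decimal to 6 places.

√[3·3!0!2!/6! · 1!2!4!1!2!0!] = √(24/5)
  +(−1)^2/∏(2,1,0,2,0,0)! = 1/4  (running 1/4)
⟨..|..⟩ = √(24/5)·(1/4) = +0.547723

+√(3/10) = +0.547723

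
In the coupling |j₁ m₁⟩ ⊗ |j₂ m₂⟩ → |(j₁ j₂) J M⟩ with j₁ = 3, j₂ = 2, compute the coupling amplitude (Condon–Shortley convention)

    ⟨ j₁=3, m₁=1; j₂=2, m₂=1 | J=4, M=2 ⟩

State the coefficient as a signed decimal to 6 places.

−√(1/28) = -0.188982

triangle: 1!×5!×3!/10! = 720/3628800
(j±m)!: 4!×2!×3!×1!×6!×2! = 414720
prefactor² = (2J+1)×Δ×N² = 5184/7
  k=0: +1/(0!×1!×2!×3!×3!×0!) = 1/72
  k=1: −1/(1!×0!×1!×2!×4!×1!) = -1/48
Σ = -1/144  ⇒  CG² = 5184/7×(-1/144)² = 1/28
CG = −√(1/28) = -0.188982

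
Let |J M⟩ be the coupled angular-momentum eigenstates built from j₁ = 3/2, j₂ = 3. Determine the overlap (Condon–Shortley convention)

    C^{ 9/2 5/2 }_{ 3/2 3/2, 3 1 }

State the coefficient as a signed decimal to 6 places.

√[10·0!3!6!/10! · 3!0!4!2!7!2!] = √(34560)
  +(−1)^0/∏(0,0,0,4,3,2)! = 1/288  (running 1/288)
⟨..|..⟩ = √(34560)·(1/288) = +0.645497

+0.645497  (= +√(5/12))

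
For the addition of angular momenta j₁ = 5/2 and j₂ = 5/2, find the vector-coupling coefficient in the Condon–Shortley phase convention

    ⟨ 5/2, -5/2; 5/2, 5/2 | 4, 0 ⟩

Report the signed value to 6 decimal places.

j₁+j₂−J=1  J+j₁−j₂=4  J−j₁+j₂=4  j₁+j₂+J+1=10
(j₁±m₁, j₂±m₂, J±M) = (0,5,5,0,4,4)
P² = 82944/7
sum k=1..1:
  [1] −1/576 = -1/576
S = -1/576
C² = P²·S² = 1/28 ; C = -0.188982

−√(1/28) = -0.188982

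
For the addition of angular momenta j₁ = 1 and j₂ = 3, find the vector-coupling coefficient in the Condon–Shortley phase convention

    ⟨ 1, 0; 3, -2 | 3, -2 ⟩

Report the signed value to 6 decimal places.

triangle: 1!·1!·5!/8! = 120/40320
(j±m)!: 1!·1!·1!·5!·1!·5! = 14400
prefactor² = (2J+1)·Δ·N² = 300
  k=0: +1/(0!·1!·1!·1!·0!·4!) = 1/24
  k=1: −1/(1!·0!·0!·0!·1!·5!) = -1/120
Σ = 1/30  ⇒  CG² = 300·1/30² = 1/3
CG = +√(1/3) = +0.577350

+√(1/3) = +0.577350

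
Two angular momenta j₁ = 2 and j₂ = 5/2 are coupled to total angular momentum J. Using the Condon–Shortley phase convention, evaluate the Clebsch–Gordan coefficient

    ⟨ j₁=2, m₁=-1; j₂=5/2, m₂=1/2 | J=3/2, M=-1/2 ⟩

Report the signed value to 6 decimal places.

+√(5/21) ≈ +0.487950

√[4·3!1!2!/7! · 1!3!3!2!1!2!] = √(48/35)
  +(−1)^2/∏(2,1,1,1,0,1)! = 1/2  (running 1/2)
  +(−1)^3/∏(3,0,0,0,1,2)! = -1/12  (running 5/12)
⟨..|..⟩ = √(48/35)·(5/12) = +0.487950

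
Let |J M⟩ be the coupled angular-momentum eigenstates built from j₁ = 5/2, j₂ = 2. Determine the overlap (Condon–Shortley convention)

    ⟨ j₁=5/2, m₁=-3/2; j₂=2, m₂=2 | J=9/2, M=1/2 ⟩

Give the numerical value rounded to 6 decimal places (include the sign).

+√(5/126) ≈ +0.199205

√[10·0!5!4!/10! · 1!4!4!0!5!4!] = √(92160/7)
  +(−1)^0/∏(0,0,4,4,1,0)! = 1/576  (running 1/576)
⟨..|..⟩ = √(92160/7)·(1/576) = +0.199205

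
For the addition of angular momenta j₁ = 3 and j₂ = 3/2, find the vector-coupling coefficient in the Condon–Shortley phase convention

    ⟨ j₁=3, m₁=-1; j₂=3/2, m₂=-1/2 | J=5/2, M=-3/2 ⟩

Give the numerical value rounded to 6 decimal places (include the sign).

-0.591608  (= −√(7/20))

√[6·2!4!1!/8! · 2!4!1!2!1!4!] = √(576/35)
  +(−1)^0/∏(0,2,4,1,0,0)! = 1/48  (running 1/48)
  +(−1)^1/∏(1,1,3,0,1,1)! = -1/6  (running -7/48)
⟨..|..⟩ = √(576/35)·(-7/48) = -0.591608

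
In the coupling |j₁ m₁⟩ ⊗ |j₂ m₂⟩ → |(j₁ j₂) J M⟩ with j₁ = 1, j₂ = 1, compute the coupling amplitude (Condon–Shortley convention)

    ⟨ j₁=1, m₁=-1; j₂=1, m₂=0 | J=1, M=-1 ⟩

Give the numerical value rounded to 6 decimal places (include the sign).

√[3·1!1!1!/4! · 0!2!1!1!0!2!] = √(1/2)
  +(−1)^1/∏(1,0,1,0,0,1)! = -1  (running -1)
⟨..|..⟩ = √(1/2)·(-1) = -0.707107

−√(1/2) ≈ -0.707107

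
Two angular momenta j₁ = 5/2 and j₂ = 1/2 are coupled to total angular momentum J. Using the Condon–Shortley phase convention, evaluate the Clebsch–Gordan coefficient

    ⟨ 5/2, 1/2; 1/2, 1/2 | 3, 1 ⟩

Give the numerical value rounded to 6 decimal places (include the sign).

j₁+j₂−J=0  J+j₁−j₂=5  J−j₁+j₂=1  j₁+j₂+J+1=7
(j₁±m₁, j₂±m₂, J±M) = (3,2,1,0,4,2)
P² = 96
sum k=0..0:
  [0] +1/12 = 1/12
S = 1/12
C² = P²·S² = 2/3 ; C = +0.816497

+√(2/3) ≈ +0.816497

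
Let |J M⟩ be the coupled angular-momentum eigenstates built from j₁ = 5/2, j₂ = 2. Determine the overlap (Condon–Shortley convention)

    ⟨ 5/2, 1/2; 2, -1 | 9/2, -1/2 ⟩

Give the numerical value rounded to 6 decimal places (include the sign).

√[10·0!5!4!/10! · 3!2!1!3!4!5!] = √(11520/7)
  +(−1)^0/∏(0,0,2,1,3,3)! = 1/72  (running 1/72)
⟨..|..⟩ = √(11520/7)·(1/72) = +0.563436

+0.563436  (= +√(20/63))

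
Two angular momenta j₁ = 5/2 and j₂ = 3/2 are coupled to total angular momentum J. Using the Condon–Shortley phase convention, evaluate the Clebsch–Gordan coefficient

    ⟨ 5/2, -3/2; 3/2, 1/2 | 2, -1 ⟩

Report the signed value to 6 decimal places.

√[5·2!3!1!/7! · 1!4!2!1!1!3!] = √(24/7)
  +(−1)^1/∏(1,1,3,1,0,0)! = -1/6  (running -1/6)
  +(−1)^2/∏(2,0,2,0,1,1)! = 1/4  (running 1/12)
⟨..|..⟩ = √(24/7)·(1/12) = +0.154303

+0.154303  (= +√(1/42))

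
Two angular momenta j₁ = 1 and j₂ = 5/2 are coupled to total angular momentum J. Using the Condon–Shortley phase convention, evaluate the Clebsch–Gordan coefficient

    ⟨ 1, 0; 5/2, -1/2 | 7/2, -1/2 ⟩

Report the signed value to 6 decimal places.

j₁+j₂−J=0  J+j₁−j₂=2  J−j₁+j₂=5  j₁+j₂+J+1=8
(j₁±m₁, j₂±m₂, J±M) = (1,1,2,3,3,4)
P² = 576/7
sum k=0..0:
  [0] +1/12 = 1/12
S = 1/12
C² = P²·S² = 4/7 ; C = +0.755929

+0.755929  (= +√(4/7))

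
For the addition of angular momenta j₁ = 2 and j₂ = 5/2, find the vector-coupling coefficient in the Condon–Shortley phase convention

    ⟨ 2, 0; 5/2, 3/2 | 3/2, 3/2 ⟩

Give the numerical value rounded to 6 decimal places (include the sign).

√[4·3!1!2!/7! · 2!2!4!1!3!0!] = √(192/35)
  +(−1)^2/∏(2,1,0,2,1,0)! = 1/4  (running 1/4)
⟨..|..⟩ = √(192/35)·(1/4) = +0.585540

+√(12/35) = +0.585540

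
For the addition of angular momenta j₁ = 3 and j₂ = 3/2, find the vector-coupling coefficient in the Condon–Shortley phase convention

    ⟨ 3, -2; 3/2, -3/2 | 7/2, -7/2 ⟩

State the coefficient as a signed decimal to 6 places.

+√(1/3) ≈ +0.577350

triangle: 1!×5!×2!/9! = 240/362880
(j±m)!: 1!×5!×0!×3!×0!×7! = 3628800
prefactor² = (2J+1)×Δ×N² = 19200
  k=0: +1/(0!×1!×5!×0!×0!×2!) = 1/240
Σ = 1/240  ⇒  CG² = 19200×1/240² = 1/3
CG = +√(1/3) = +0.577350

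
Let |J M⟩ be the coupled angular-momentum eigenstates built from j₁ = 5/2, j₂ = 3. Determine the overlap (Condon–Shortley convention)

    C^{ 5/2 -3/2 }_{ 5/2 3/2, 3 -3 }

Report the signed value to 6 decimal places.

j₁+j₂−J=3  J+j₁−j₂=2  J−j₁+j₂=3  j₁+j₂+J+1=9
(j₁±m₁, j₂±m₂, J±M) = (4,1,0,6,1,4)
P² = 3456/7
sum k=0..0:
  [0] +1/36 = 1/36
S = 1/36
C² = P²·S² = 8/21 ; C = +0.617213

+√(8/21) ≈ +0.617213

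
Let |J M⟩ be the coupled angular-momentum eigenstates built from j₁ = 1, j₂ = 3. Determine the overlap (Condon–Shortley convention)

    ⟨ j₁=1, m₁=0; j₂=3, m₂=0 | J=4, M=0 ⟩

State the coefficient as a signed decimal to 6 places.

√[9·0!2!6!/9! · 1!1!3!3!4!4!] = √(5184/7)
  +(−1)^0/∏(0,0,1,3,1,3)! = 1/36  (running 1/36)
⟨..|..⟩ = √(5184/7)·(1/36) = +0.755929

+√(4/7) = +0.755929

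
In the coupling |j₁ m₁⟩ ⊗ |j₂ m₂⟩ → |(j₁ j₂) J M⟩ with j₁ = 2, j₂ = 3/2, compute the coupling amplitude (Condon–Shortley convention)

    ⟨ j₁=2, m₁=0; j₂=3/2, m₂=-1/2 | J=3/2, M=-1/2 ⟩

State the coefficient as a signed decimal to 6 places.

j₁+j₂−J=2  J+j₁−j₂=2  J−j₁+j₂=1  j₁+j₂+J+1=6
(j₁±m₁, j₂±m₂, J±M) = (2,2,1,2,1,2)
P² = 16/45
sum k=0..1:
  [0] +1/4 = 1/4
  [1] −1/1 = -1
S = -3/4
C² = P²·S² = 1/5 ; C = -0.447214

-0.447214  (= −√(1/5))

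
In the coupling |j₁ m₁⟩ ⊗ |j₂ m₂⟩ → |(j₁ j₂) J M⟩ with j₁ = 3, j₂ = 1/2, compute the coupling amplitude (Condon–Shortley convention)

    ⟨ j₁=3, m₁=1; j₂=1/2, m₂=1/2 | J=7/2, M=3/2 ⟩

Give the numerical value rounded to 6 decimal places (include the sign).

triangle: 0!*6!*1!/8! = 720/40320
(j±m)!: 4!*2!*1!*0!*5!*2! = 11520
prefactor² = (2J+1)*Δ*N² = 11520/7
  k=0: +1/(0!*0!*2!*1!*4!*0!) = 1/48
Σ = 1/48  ⇒  CG² = 11520/7*1/48² = 5/7
CG = +√(5/7) = +0.845154

+0.845154  (= +√(5/7))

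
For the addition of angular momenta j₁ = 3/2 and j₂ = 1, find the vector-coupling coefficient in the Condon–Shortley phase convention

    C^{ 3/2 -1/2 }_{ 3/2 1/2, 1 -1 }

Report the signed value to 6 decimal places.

√[4·1!2!1!/5! · 2!1!0!2!1!2!] = √(8/15)
  +(−1)^0/∏(0,1,1,0,1,1)! = 1  (running 1)
⟨..|..⟩ = √(8/15)·(1) = +0.730297

+0.730297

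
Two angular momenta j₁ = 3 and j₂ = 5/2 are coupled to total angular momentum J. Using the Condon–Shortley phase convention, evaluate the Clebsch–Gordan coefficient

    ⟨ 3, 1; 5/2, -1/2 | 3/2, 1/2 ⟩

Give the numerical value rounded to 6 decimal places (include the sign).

-0.097590

√[4·4!2!1!/8! · 4!2!2!3!2!1!] = √(192/35)
  +(−1)^1/∏(1,3,1,1,1,0)! = -1/6  (running -1/6)
  +(−1)^2/∏(2,2,0,0,2,1)! = 1/8  (running -1/24)
⟨..|..⟩ = √(192/35)·(-1/24) = -0.097590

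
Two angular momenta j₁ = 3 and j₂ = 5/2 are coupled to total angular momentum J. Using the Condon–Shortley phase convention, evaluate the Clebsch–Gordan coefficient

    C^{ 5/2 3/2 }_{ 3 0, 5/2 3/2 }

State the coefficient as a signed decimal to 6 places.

+√(7/30) ≈ +0.483046

triangle: 3!*3!*2!/9! = 72/362880
(j±m)!: 3!*3!*4!*1!*4!*1! = 20736
prefactor² = (2J+1)*Δ*N² = 864/35
  k=2: +1/(2!*1!*1!*2!*2!*0!) = 1/8
  k=3: −1/(3!*0!*0!*1!*3!*1!) = -1/36
Σ = 7/72  ⇒  CG² = 864/35*7/72² = 7/30
CG = +√(7/30) = +0.483046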